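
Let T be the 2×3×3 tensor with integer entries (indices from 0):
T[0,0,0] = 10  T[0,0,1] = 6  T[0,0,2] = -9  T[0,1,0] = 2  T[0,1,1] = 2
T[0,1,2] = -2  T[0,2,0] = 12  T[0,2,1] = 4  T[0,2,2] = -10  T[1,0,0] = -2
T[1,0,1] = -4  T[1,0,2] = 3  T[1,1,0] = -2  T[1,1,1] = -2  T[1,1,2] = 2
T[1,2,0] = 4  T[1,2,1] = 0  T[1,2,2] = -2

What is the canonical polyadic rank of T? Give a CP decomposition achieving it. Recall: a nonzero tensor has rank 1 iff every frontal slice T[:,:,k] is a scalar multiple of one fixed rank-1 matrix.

Lower bound: in the mode-3 unfolding of T (rows indexed by k, columns by (i,j)) the 3×3 minor on rows k ∈ {0, 1, 2}, columns (i,j) ∈ {(0,0), (0,1), (1,0)} is det [[10, 2, -2], [6, 2, -4], [-9, -2, 3]] = 4 ≠ 0, so that unfolding has rank ≥ 3 and hence rank(T) ≥ 3 (CP rank is at least every unfolding rank, though it can be larger).
Upper bound: T is a sum of 3 rank-1 terms, T = (1, -1) ⊗ (2, 1, 0) ⊗ (2, 2, -2) + (1, 0) ⊗ (1, 0, 2) ⊗ (4, 2, -4) + (1, 1) ⊗ (1, 0, 2) ⊗ (2, 0, -1) (written with every a and b primitive with positive leading entry and the scale carried by c; CP decompositions are not unique, and this one is verified by expanding entrywise), so rank(T) ≤ 3.
These bounds meet, so rank(T) = 3.

rank(T) = 3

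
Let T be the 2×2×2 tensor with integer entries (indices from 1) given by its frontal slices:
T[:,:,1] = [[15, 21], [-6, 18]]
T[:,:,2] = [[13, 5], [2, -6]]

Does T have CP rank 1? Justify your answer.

The mode-2 unfolding of T (rows indexed by j, columns by (i,k) = (1,1), (1,2), (2,1), (2,2)) is [[15, 13, -6, 2], [21, 5, 18, -6]].
There the 2×2 minor on rows j ∈ {1, 2}, columns (i,k) ∈ {(1,1), (1,2)} is det [[15, 13], [21, 5]] = -198 ≠ 0, so this unfolding has rank ≥ 2; CP rank is at least every unfolding rank, so rank(T) ≥ 2.
In particular rank(T) ≥ 2 > 1, so T is not rank-1.

No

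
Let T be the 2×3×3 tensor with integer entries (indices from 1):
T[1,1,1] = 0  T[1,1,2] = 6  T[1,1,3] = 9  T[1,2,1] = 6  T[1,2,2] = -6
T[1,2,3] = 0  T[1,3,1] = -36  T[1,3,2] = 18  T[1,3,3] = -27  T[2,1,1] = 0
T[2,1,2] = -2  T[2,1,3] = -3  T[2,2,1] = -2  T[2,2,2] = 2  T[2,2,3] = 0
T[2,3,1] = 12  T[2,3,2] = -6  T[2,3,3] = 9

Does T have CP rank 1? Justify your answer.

No

The mode-2 unfolding of T (rows indexed by j, columns by (i,k) = (1,1), (1,2), (1,3), (2,1), (2,2), (2,3)) is [[0, 6, 9, 0, -2, -3], [6, -6, 0, -2, 2, 0], [-36, 18, -27, 12, -6, 9]].
There the 2×2 minor on rows j ∈ {1, 2}, columns (i,k) ∈ {(1,1), (1,2)} is det [[0, 6], [6, -6]] = -36 ≠ 0, so this unfolding has rank ≥ 2; CP rank is at least every unfolding rank, so rank(T) ≥ 2.
In particular rank(T) ≥ 2 > 1, so T is not rank-1.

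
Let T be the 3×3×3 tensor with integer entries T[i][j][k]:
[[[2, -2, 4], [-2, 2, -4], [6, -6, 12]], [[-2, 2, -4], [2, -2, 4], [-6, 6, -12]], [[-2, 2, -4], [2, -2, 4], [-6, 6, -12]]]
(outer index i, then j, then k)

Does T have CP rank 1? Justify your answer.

If T = a ∘ b ∘ c then every fibre of T is a multiple of the corresponding factor, so read the factors off the fibres through the nonzero entry T[0,0,0] = 2.
The mode-1 fibre T[:,0,0] = [2, -2, -2] gives a = (1, -1, -1) (primitive direction); the mode-2 fibre T[0,:,0] = [2, -2, 6] gives b = (1, -1, 3); then c[k] = T[0,0,k] / (a[0]·b[0]) = [2, -2, 4] / 1 = (2, -2, 4).
Expanding (1, -1, -1) ∘ (1, -1, 3) ∘ (2, -2, 4) reproduces all 27 entries of T, so T = (1, -1, -1) ∘ (1, -1, 3) ∘ (2, -2, 4) and rank(T) ≤ 1.
Equivalently every frontal slice T[:,:,k] is c[k] times the rank-1 matrix (1, -1, -1) ∘ (1, -1, 3). So T has rank 1 (it is nonzero).

Yes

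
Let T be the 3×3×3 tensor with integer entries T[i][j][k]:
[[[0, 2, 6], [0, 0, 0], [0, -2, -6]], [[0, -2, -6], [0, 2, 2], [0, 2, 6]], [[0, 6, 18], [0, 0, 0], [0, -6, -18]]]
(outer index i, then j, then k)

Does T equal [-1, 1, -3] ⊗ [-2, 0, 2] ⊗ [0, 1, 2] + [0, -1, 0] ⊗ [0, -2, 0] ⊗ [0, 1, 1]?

No

Reconstruct entry (0,0,2) from the claimed factors: Σₗ aₗ[0]bₗ[0]cₗ[2] = (-1)·(-2)·(2) + (0)·(0)·(1) = 4, but T[0,0,2] = 6. The claim is false.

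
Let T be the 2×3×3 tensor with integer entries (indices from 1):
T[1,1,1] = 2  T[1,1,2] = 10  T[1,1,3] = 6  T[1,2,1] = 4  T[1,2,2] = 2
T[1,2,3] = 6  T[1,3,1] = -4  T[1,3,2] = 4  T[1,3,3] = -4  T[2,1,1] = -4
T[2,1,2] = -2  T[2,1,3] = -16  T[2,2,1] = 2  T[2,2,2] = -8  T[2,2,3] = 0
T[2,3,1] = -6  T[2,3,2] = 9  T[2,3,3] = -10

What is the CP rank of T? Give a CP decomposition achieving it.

Lower bound: in the mode-3 unfolding of T (rows indexed by k, columns by (i,j)) the 3×3 minor on rows k ∈ {1, 2, 3}, columns (i,j) ∈ {(1,1), (1,2), (2,1)} is det [[2, 4, -4], [10, 2, -2], [6, 6, -16]] = 360 ≠ 0, so that unfolding has rank ≥ 3 and hence rank(T) ≥ 3 (CP rank is at least every unfolding rank, though it can be larger).
Upper bound: T is a sum of 3 rank-1 terms, T = [0, 1] ⊗ [2, 0, 1] ⊗ [2, 1, -2] + [1, -1] ⊗ [2, 1, 0] ⊗ [2, 4, 4] + [1, 2] ⊗ [1, -1, 2] ⊗ [-2, 2, -2] (written with every a and b primitive with positive leading entry and the scale carried by c; CP decompositions are not unique, and this one is verified by expanding entrywise), so rank(T) ≤ 3.
These bounds meet, so rank(T) = 3.

rank(T) = 3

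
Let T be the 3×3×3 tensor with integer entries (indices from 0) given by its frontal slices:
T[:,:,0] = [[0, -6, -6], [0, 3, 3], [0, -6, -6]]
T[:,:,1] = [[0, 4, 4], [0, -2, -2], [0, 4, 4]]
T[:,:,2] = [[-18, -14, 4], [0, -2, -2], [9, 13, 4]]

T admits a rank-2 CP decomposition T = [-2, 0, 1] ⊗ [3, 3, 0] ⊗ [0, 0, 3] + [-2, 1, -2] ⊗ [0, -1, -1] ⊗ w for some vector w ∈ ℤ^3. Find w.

w = [-3, 2, 2]

Subtract the known terms from T to get the rank-1 residual R = [-2, 1, -2] ⊗ [0, -1, -1] ⊗ w, so R[i,j,k] = a[i]·b[j]·w[k]. Pick indices with nonzero a[0]·b[1] = (-2)·(-1) = 2. Only the fibre through (0,1,·) is needed: R[0,1,:] = T[0,1,:] − Σₗ aₗ[0]bₗ[1]cₗ = [-6, 4, -14] − (-2)·(3)·[0, 0, 3] = [-6, 4, 4]. Then w[k] = R[0,1,k] / 2 for each k, giving w = [-6, 4, 4] / 2 = [-3, 2, 2].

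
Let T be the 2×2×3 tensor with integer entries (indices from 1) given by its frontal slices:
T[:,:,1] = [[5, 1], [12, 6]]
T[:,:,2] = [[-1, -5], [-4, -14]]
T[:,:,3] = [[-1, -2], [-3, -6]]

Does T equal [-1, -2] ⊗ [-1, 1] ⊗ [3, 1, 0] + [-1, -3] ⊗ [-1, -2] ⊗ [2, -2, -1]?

Reconstruct entrywise from the claimed factors. For example, T[2,2,3] = -6 and Σₗ aₗ[2]bₗ[2]cₗ[3] = (-2)·(1)·(0) + (-3)·(-2)·(-1) = -6; checking all 12 entries, every one matches. The claim holds.

Yes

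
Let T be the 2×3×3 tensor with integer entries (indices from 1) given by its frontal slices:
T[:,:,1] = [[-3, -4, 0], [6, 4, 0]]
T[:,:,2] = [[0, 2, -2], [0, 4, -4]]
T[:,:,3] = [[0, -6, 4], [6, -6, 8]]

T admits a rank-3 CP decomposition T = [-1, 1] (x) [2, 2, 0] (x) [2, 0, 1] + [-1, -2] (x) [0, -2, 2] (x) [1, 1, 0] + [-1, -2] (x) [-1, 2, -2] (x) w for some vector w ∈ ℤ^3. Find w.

Subtract the known terms from T to get the rank-1 residual R = [-1, -2] (x) [-1, 2, -2] (x) w, so R[i,j,k] = a[i]·b[j]·w[k]. Pick indices with nonzero a[1]·b[1] = (-1)·(-1) = 1. Only the fibre through (1,1,·) is needed: R[1,1,:] = T[1,1,:] − Σₗ aₗ[1]bₗ[1]cₗ = [-3, 0, 0] − (-1)·(2)·[2, 0, 1] − (-1)·(0)·[1, 1, 0] = [1, 0, 2]. Then w[k] = R[1,1,k] / 1 for each k, giving w = [1, 0, 2] / 1 = [1, 0, 2].

w = [1, 0, 2]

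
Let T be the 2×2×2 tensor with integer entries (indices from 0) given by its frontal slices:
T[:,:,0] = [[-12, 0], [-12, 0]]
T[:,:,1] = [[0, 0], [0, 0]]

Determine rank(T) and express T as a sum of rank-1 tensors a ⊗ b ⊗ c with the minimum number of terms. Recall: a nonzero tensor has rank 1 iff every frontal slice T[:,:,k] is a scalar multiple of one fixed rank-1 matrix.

Lower bound: T ≠ 0 (e.g. T[0,0,0] = -12), so rank(T) ≥ 1.
Upper bound: the mode-1 fibre T[:,0,0] = [-12, -12] gives a = (1, 1) (primitive direction); the mode-2 fibre T[0,:,0] = [-12, 0] gives b = (1, 0); then c[k] = T[0,0,k] / (a[0]·b[0]) = [-12, 0] / 1 = (-12, 0).
Expanding (1, 1) ⊗ (1, 0) ⊗ (-12, 0) reproduces all 8 entries of T, so T = (1, 1) ⊗ (1, 0) ⊗ (-12, 0) and rank(T) ≤ 1.
These bounds meet, so rank(T) = 1.

rank(T) = 1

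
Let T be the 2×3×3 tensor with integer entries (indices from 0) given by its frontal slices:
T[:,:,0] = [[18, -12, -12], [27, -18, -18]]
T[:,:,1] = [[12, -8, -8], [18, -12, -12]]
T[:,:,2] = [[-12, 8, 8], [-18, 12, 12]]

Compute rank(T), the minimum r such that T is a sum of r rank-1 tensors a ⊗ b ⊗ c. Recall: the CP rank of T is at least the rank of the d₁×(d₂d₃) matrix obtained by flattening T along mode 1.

Lower bound: T ≠ 0 (e.g. T[0,0,0] = 18), so rank(T) ≥ 1.
Upper bound: the mode-1 fibre T[:,0,0] = [18, 27] gives a = (2, 3) (primitive direction); the mode-2 fibre T[0,:,0] = [18, -12, -12] gives b = (3, -2, -2); then c[k] = T[0,0,k] / (a[0]·b[0]) = [18, 12, -12] / 6 = (3, 2, -2).
Expanding (2, 3) ⊗ (3, -2, -2) ⊗ (3, 2, -2) reproduces all 18 entries of T, so T = (2, 3) ⊗ (3, -2, -2) ⊗ (3, 2, -2) and rank(T) ≤ 1.
These bounds meet, so rank(T) = 1.

1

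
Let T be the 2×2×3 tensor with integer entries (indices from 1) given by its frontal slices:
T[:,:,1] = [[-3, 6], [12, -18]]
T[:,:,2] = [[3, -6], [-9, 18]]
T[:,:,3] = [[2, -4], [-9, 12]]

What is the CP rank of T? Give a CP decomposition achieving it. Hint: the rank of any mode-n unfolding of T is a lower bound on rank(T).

rank(T) = 2

Lower bound: the mode-3 unfolding of T (rows indexed by k, columns by (i,j) = (1,1), (1,2), (2,1), (2,2)) is [[-3, 6, 12, -18], [3, -6, -9, 18], [2, -4, -9, 12]].
There the 2×2 minor on rows k ∈ {1, 2}, columns (i,j) ∈ {(1,1), (2,1)} is det [[-3, 12], [3, -9]] = -9 ≠ 0, so this unfolding has rank ≥ 2; CP rank is at least every unfolding rank, so rank(T) ≥ 2. (Flattening ranks never certify an upper bound on CP rank; for that we must actually write T with 2 rank-1 terms.)
Upper bound — finding two terms. Write S_k = T[:,:,k] for the frontal slices: S₁ = [[-3, 6], [12, -18]], S₂ = [[3, -6], [-9, 18]], S₃ = [[2, -4], [-9, 12]].
If T = a₁ ⊗ b₁ ⊗ c₁ + a₂ ⊗ b₂ ⊗ c₂ then each S_k = c₁[k]·a₁b₁ᵀ + c₂[k]·a₂b₂ᵀ. S₁ and S₂ are linearly independent, so a₁b₁ᵀ and a₂b₂ᵀ must span the same plane of matrices: they are the rank-1 matrices of the form x·S₁ + y·S₂.
det(x·S₁ + y·S₂) is −18·x² + 18·xy = (-18)·(x − y)(x), vanishing at (x:y) = (1:1) and (0:1).
M₁ = S₁ + S₂ = [[0, 0], [3, 0]] = 3·(0, 1)(1, 0)ᵀ and M₂ = S₂ = [[3, -6], [-9, 18]] = 3·(1, -3)(1, -2)ᵀ, so take a₁ = (0, 1), b₁ = (1, 0), a₂ = (1, -3), b₂ = (1, -2).
Each slice is an integer combination of E₁ = a₁b₁ᵀ and E₂ = a₂b₂ᵀ: S₁ = 3·E₁ − 3·E₂, S₂ = 3·E₂, S₃ = −3·E₁ + 2·E₂; reading off coefficients, c₁ = (3, 0, -3) and c₂ = (-3, 3, 2).
Hence T = (0, 1) ⊗ (1, 0) ⊗ (3, 0, -3) + (1, -3) ⊗ (1, -2) ⊗ (-3, 3, 2), so rank(T) ≤ 2.
These bounds meet, so rank(T) = 2.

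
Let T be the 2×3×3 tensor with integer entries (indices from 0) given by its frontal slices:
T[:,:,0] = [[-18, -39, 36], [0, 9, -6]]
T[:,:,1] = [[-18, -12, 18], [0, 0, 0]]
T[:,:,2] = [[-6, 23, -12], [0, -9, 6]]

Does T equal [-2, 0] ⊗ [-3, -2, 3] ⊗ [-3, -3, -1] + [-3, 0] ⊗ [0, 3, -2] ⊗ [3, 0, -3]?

No

Reconstruct entry (1,1,0) from the claimed factors: Σₗ aₗ[1]bₗ[1]cₗ[0] = (0)·(-2)·(-3) + (0)·(3)·(3) = 0, but T[1,1,0] = 9. The claim is false.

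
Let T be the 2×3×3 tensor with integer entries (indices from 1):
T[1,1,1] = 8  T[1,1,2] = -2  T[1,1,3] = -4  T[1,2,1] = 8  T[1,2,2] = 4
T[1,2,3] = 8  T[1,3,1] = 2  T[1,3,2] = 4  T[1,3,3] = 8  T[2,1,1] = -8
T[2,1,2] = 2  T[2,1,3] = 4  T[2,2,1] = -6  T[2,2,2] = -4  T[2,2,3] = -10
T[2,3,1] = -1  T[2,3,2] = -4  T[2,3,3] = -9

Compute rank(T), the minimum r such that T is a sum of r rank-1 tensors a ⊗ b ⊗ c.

Lower bound: the mode-3 unfolding of T (rows indexed by k, columns by (i,j) = (1,1), (1,2), (1,3), (2,1), (2,2), (2,3)) is [[8, 8, 2, -8, -6, -1], [-2, 4, 4, 2, -4, -4], [-4, 8, 8, 4, -10, -9]].
There the 3×3 minor on rows k ∈ {1, 2, 3}, columns (i,j) ∈ {(1,1), (1,2), (2,2)} is det [[8, 8, -6], [-2, 4, -4], [-4, 8, -10]] = -96 ≠ 0, so this unfolding has rank ≥ 3; CP rank is at least every unfolding rank, so rank(T) ≥ 3. (This is only a lower bound: in general the CP rank may exceed every unfolding rank, so we still need to exhibit 3 rank-1 terms summing to T.)
Upper bound: T is a sum of 3 rank-1 terms, T = (0, 1) ⊗ (0, 2, 1) ⊗ (1, 0, -1) + (1, -1) ⊗ (1, 2, 1) ⊗ (4, 2, 4) + (1, -1) ⊗ (2, 0, -1) ⊗ (2, -2, -4) (one valid choice — decompositions are not unique — normalised so each a, b is primitive with positive first nonzero entry; check it by expanding all entries), so rank(T) ≤ 3.
These bounds meet, so rank(T) = 3.

3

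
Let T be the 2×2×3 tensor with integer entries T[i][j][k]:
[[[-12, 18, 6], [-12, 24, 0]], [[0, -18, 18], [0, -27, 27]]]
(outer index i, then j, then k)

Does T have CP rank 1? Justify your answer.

No

The mode-3 unfolding of T (rows indexed by k, columns by (i,j) = (0,0), (0,1), (1,0), (1,1)) is [[-12, -12, 0, 0], [18, 24, -18, -27], [6, 0, 18, 27]].
There the 2×2 minor on rows k ∈ {0, 1}, columns (i,j) ∈ {(0,0), (0,1)} is det [[-12, -12], [18, 24]] = -72 ≠ 0, so this unfolding has rank ≥ 2; CP rank is at least every unfolding rank, so rank(T) ≥ 2.
In particular rank(T) ≥ 2 > 1, so T is not rank-1.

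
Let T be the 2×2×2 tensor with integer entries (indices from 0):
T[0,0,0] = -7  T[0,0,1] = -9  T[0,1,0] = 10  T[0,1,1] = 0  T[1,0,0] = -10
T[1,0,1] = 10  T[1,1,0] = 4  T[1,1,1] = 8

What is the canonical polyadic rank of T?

2

Lower bound: in the mode-1 unfolding of T (rows indexed by i, columns by (j,k)) the 2×2 minor on rows i ∈ {0, 1}, columns (j,k) ∈ {(0,0), (0,1)} is det [[-7, -9], [-10, 10]] = -160 ≠ 0, so that unfolding has rank ≥ 2 and hence rank(T) ≥ 2 (CP rank is at least every unfolding rank, though it can be larger).
Upper bound: with S_k = T[:,:,k], the two rank-1 terms a₁b₁ᵀ, a₂b₂ᵀ are the rank-1 members of the pencil x·S₀ + y·S₁.
det(x·S₀ + y·S₁) is 72·x² − 192·xy − 72·y² = 24·(x − 3·y)(3·x + y), vanishing at (x:y) = (3:1) and (1:-3).
M₁ = 3·S₀ + S₁ = [[-30, 30], [-20, 20]] = (-10)·[3, 2][1, -1]ᵀ and M₂ = S₀ − 3·S₁ = [[20, 10], [-40, -20]] = 10·[1, -2][2, 1]ᵀ, so take a₁ = [3, 2], b₁ = [1, -1], a₂ = [1, -2], b₂ = [2, 1].
Each slice is an integer combination of E₁ = a₁b₁ᵀ and E₂ = a₂b₂ᵀ: S₀ = −3·E₁ + E₂, S₁ = −E₁ − 3·E₂; reading off coefficients, c₁ = [-3, -1] and c₂ = [1, -3].
Hence T = [3, 2] ⊗ [1, -1] ⊗ [-3, -1] + [1, -2] ⊗ [2, 1] ⊗ [1, -3], so rank(T) ≤ 2.
These bounds meet, so rank(T) = 2.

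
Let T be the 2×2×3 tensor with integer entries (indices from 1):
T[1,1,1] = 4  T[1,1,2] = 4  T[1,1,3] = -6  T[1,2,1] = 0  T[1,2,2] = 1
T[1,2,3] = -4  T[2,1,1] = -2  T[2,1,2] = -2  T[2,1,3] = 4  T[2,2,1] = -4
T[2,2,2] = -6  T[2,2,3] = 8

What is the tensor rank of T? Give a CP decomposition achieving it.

Lower bound: the mode-3 unfolding of T (rows indexed by k, columns by (i,j) = (1,1), (1,2), (2,1), (2,2)) is [[4, 0, -2, -4], [4, 1, -2, -6], [-6, -4, 4, 8]].
There the 3×3 minor on rows k ∈ {1, 2, 3}, columns (i,j) ∈ {(1,1), (1,2), (2,1)} is det [[4, 0, -2], [4, 1, -2], [-6, -4, 4]] = 4 ≠ 0, so this unfolding has rank ≥ 3; CP rank is at least every unfolding rank, so rank(T) ≥ 3. (Flattening ranks never certify an upper bound on CP rank; for that we must actually write T with 3 rank-1 terms.)
Upper bound: T is a sum of 3 rank-1 terms, T = [1, -2] ⊗ [0, 1] ⊗ [0, 1, 0] + [1, -1] ⊗ [1, 2] ⊗ [2, 2, -4] + [1, 0] ⊗ [1, -2] ⊗ [2, 2, -2] (one valid choice — decompositions are not unique — normalised so each a, b is primitive with positive first nonzero entry; check it by expanding all entries), so rank(T) ≤ 3.
These bounds meet, so rank(T) = 3.

rank(T) = 3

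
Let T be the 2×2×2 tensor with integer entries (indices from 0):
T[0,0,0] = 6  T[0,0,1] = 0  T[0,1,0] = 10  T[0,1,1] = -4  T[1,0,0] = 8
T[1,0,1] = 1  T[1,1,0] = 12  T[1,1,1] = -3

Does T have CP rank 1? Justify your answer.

No

The mode-1 unfolding of T (rows indexed by i, columns by (j,k) = (0,0), (0,1), (1,0), (1,1)) is [[6, 0, 10, -4], [8, 1, 12, -3]].
There the 2×2 minor on rows i ∈ {0, 1}, columns (j,k) ∈ {(0,0), (0,1)} is det [[6, 0], [8, 1]] = 6 ≠ 0, so this unfolding has rank ≥ 2; CP rank is at least every unfolding rank, so rank(T) ≥ 2.
In particular rank(T) ≥ 2 > 1, so T is not rank-1.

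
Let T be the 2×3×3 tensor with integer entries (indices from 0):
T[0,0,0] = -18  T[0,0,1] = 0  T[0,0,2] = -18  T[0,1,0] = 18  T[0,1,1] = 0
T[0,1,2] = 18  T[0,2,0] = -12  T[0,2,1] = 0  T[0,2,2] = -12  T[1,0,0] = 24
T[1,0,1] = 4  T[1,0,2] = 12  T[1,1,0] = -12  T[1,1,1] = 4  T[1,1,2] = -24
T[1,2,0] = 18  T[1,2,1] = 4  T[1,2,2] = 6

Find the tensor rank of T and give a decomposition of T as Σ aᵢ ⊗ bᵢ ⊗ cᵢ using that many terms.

Lower bound: in the mode-3 unfolding of T (rows indexed by k, columns by (i,j)) the 2×2 minor on rows k ∈ {0, 1}, columns (i,j) ∈ {(0,0), (1,0)} is det [[-18, 24], [0, 4]] = -72 ≠ 0, so that unfolding has rank ≥ 2 and hence rank(T) ≥ 2 (CP rank is at least every unfolding rank, though it can be larger).
Upper bound: with S_k = T[:,:,k], the two rank-1 terms a₁b₁ᵀ, a₂b₂ᵀ are the rank-1 members of the pencil x·S₀ + y·S₁.
The 2×2 minor of x·S₀ + y·S₁ on rows {0,1}, columns {0,1} is −216·x² − 144·xy = (-72)·(3·x + 2·y)(x), vanishing at (x:y) = (2:-3) and (0:1).
M₁ = 2·S₀ − 3·S₁ = [[-36, 36, -24], [36, -36, 24]] = (-12)·[1, -1][3, -3, 2]ᵀ and M₂ = S₁ = [[0, 0, 0], [4, 4, 4]] = 4·[0, 1][1, 1, 1]ᵀ, so take a₁ = [1, -1], b₁ = [3, -3, 2], a₂ = [0, 1], b₂ = [1, 1, 1].
Each slice is an integer combination of E₁ = a₁b₁ᵀ and E₂ = a₂b₂ᵀ: S₀ = −6·E₁ + 6·E₂, S₁ = 4·E₂, S₂ = −6·E₁ − 6·E₂; reading off coefficients, c₁ = [-6, 0, -6] and c₂ = [6, 4, -6].
Hence T = [1, -1] ⊗ [3, -3, 2] ⊗ [-6, 0, -6] + [0, 1] ⊗ [1, 1, 1] ⊗ [6, 4, -6], so rank(T) ≤ 2.
These bounds meet, so rank(T) = 2.

rank(T) = 2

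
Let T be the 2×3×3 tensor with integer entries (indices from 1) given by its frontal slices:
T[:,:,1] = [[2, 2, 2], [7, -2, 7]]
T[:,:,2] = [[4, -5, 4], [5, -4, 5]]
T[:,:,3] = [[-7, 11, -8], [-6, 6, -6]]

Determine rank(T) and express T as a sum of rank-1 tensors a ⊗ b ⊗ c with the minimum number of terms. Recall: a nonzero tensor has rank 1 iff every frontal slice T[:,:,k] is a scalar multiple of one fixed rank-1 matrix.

Lower bound: the mode-2 unfolding of T (rows indexed by j, columns by (i,k) = (1,1), (1,2), (1,3), (2,1), (2,2), (2,3)) is [[2, 4, -7, 7, 5, -6], [2, -5, 11, -2, -4, 6], [2, 4, -8, 7, 5, -6]].
There the 3×3 minor on rows j ∈ {1, 2, 3}, columns (i,k) ∈ {(1,1), (1,2), (1,3)} is det [[2, 4, -7], [2, -5, 11], [2, 4, -8]] = 18 ≠ 0, so this unfolding has rank ≥ 3; CP rank is at least every unfolding rank, so rank(T) ≥ 3. (This is only a lower bound: in general the CP rank may exceed every unfolding rank, so we still need to exhibit 3 rank-1 terms summing to T.)
Upper bound: T is a sum of 3 rank-1 terms, T = (1, 0) ⊗ (1, -2, 2) ⊗ (0, 0, -1) + (1, 2) ⊗ (2, -1, 2) ⊗ (2, 1, -1) + (2, 1) ⊗ (1, -2, 1) ⊗ (-1, 1, -2) (one valid choice — decompositions are not unique — normalised so each a, b is primitive with positive first nonzero entry; check it by expanding all entries), so rank(T) ≤ 3.
These bounds meet, so rank(T) = 3.
Check entry T[2,2,1] = -2: (0)·(-2)·(0) + (2)·(-1)·(2) + (1)·(-2)·(-1) = -2.

rank(T) = 3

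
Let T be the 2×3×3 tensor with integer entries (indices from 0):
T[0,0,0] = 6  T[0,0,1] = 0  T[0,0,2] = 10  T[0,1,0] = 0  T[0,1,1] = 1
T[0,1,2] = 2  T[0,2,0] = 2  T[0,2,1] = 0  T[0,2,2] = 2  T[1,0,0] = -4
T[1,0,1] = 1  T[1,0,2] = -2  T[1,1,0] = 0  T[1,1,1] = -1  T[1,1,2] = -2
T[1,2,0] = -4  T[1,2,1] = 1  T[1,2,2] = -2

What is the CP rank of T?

Lower bound: the mode-2 unfolding of T (rows indexed by j, columns by (i,k) = (0,0), (0,1), (0,2), (1,0), (1,1), (1,2)) is [[6, 0, 10, -4, 1, -2], [0, 1, 2, 0, -1, -2], [2, 0, 2, -4, 1, -2]].
There the 3×3 minor on rows j ∈ {0, 1, 2}, columns (i,k) ∈ {(0,0), (0,1), (0,2)} is det [[6, 0, 10], [0, 1, 2], [2, 0, 2]] = -8 ≠ 0, so this unfolding has rank ≥ 3; CP rank is at least every unfolding rank, so rank(T) ≥ 3. (This is only a lower bound: in general the CP rank may exceed every unfolding rank, so we still need to exhibit 3 rank-1 terms summing to T.)
Upper bound: T is a sum of 3 rank-1 terms, T = [1, -2] ∘ [1, 0, 1] ∘ [2, -1, 0] + [1, -1] ∘ [1, 1, 1] ∘ [0, 1, 2] + [1, 0] ∘ [1, 0, 0] ∘ [4, 0, 8] (written with every a and b primitive with positive leading entry and the scale carried by c; CP decompositions are not unique, and this one is verified by expanding entrywise), so rank(T) ≤ 3.
These bounds meet, so rank(T) = 3.

3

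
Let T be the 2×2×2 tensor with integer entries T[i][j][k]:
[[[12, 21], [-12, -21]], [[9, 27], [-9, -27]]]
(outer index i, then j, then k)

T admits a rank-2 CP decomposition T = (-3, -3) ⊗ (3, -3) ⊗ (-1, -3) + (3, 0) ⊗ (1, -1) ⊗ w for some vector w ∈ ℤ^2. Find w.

Subtract the known terms from T to get the rank-1 residual R = (3, 0) ⊗ (1, -1) ⊗ w, so R[i,j,k] = a[i]·b[j]·w[k]. Pick indices with nonzero a[0]·b[0] = (3)·(1) = 3. Only the fibre through (0,0,·) is needed: R[0,0,:] = T[0,0,:] − Σₗ aₗ[0]bₗ[0]cₗ = [12, 21] − (-3)·(3)·(-1, -3) = [3, -6]. Then w[k] = R[0,0,k] / 3 for each k, giving w = [3, -6] / 3 = (1, -2).

w = (1, -2)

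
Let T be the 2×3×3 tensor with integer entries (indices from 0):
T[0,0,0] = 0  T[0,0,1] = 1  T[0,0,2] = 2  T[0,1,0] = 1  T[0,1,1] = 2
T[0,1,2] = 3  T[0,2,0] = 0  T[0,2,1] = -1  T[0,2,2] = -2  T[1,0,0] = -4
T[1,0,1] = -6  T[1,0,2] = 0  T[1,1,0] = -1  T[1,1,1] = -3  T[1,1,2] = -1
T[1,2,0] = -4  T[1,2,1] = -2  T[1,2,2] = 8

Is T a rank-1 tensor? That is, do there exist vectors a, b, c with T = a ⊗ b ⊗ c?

No

The mode-2 unfolding of T (rows indexed by j, columns by (i,k) = (0,0), (0,1), (0,2), (1,0), (1,1), (1,2)) is [[0, 1, 2, -4, -6, 0], [1, 2, 3, -1, -3, -1], [0, -1, -2, -4, -2, 8]].
There the 3×3 minor on rows j ∈ {0, 1, 2}, columns (i,k) ∈ {(0,0), (0,1), (1,0)} is det [[0, 1, -4], [1, 2, -1], [0, -1, -4]] = 8 ≠ 0, so this unfolding has rank ≥ 3; CP rank is at least every unfolding rank, so rank(T) ≥ 3.
In particular rank(T) ≥ 3 > 1, so T is not rank-1.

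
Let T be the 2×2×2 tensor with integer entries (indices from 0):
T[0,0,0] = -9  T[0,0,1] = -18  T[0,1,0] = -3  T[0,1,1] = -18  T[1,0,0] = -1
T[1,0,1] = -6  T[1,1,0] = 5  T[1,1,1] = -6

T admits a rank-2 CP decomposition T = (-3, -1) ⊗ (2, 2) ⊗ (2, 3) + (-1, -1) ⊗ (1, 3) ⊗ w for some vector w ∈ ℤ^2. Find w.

w = (-3, 0)

Subtract the known terms from T to get the rank-1 residual R = (-1, -1) ⊗ (1, 3) ⊗ w, so R[i,j,k] = a[i]·b[j]·w[k]. Pick indices with nonzero a[0]·b[0] = (-1)·(1) = -1. Only the fibre through (0,0,·) is needed: R[0,0,:] = T[0,0,:] − Σₗ aₗ[0]bₗ[0]cₗ = [-9, -18] − (-3)·(2)·(2, 3) = [3, 0]. Then w[k] = R[0,0,k] / -1 for each k, giving w = [3, 0] / -1 = (-3, 0).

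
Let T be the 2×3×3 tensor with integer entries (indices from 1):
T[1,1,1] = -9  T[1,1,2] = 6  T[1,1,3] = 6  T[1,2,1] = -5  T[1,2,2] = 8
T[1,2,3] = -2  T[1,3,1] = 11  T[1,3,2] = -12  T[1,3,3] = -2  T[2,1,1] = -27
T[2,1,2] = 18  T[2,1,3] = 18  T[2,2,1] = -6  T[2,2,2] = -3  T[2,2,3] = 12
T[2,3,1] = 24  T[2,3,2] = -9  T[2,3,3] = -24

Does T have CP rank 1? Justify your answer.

The mode-2 unfolding of T (rows indexed by j, columns by (i,k) = (1,1), (1,2), (1,3), (2,1), (2,2), (2,3)) is [[-9, 6, 6, -27, 18, 18], [-5, 8, -2, -6, -3, 12], [11, -12, -2, 24, -9, -24]].
There the 2×2 minor on rows j ∈ {1, 2}, columns (i,k) ∈ {(1,1), (1,2)} is det [[-9, 6], [-5, 8]] = -42 ≠ 0, so this unfolding has rank ≥ 2; CP rank is at least every unfolding rank, so rank(T) ≥ 2.
In particular rank(T) ≥ 2 > 1, so T is not rank-1.

No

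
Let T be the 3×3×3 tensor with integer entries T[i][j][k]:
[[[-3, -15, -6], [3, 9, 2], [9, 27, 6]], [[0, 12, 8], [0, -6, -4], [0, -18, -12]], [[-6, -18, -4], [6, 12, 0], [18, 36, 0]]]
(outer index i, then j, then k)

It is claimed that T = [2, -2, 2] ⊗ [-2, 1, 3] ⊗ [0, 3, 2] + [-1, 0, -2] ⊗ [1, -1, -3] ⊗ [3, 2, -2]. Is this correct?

Reconstruct entry (0,0,1) from the claimed factors: Σₗ aₗ[0]bₗ[0]cₗ[1] = (2)·(-2)·(3) + (-1)·(1)·(2) = -14, but T[0,0,1] = -15. The claim is false.

No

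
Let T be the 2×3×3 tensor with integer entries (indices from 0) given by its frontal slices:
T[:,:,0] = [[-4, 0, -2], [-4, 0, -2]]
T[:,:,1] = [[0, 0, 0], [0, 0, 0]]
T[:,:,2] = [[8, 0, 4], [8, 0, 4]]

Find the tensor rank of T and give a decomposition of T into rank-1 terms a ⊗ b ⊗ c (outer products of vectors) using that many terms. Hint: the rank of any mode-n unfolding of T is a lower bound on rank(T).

rank(T) = 1

Lower bound: T ≠ 0 (e.g. T[0,0,0] = -4), so rank(T) ≥ 1.
Upper bound: the mode-1 fibre T[:,0,0] = [-4, -4] gives a = [1, 1] (primitive direction); the mode-2 fibre T[0,:,0] = [-4, 0, -2] gives b = [2, 0, 1]; then c[k] = T[0,0,k] / (a[0]·b[0]) = [-4, 0, 8] / 2 = [-2, 0, 4].
Expanding [1, 1] ⊗ [2, 0, 1] ⊗ [-2, 0, 4] reproduces all 18 entries of T, so T = [1, 1] ⊗ [2, 0, 1] ⊗ [-2, 0, 4] and rank(T) ≤ 1.
These bounds meet, so rank(T) = 1.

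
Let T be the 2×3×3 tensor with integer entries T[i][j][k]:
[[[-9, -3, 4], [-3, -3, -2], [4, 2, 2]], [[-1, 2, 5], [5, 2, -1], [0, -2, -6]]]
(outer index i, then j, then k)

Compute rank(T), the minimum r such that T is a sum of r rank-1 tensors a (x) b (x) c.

3

Lower bound: the mode-3 unfolding of T (rows indexed by k, columns by (i,j) = (0,0), (0,1), (0,2), (1,0), (1,1), (1,2)) is [[-9, -3, 4, -1, 5, 0], [-3, -3, 2, 2, 2, -2], [4, -2, 2, 5, -1, -6]].
There the 3×3 minor on rows k ∈ {0, 1, 2}, columns (i,j) ∈ {(0,0), (0,1), (0,2)} is det [[-9, -3, 4], [-3, -3, 2], [4, -2, 2]] = 48 ≠ 0, so this unfolding has rank ≥ 3; CP rank is at least every unfolding rank, so rank(T) ≥ 3. (Unfolding ranks only ever bound the CP rank from below — rank(T) can be strictly larger than all of them — so the matching upper bound has to come from an explicit 3-term decomposition.)
Upper bound: T is a sum of 3 rank-1 terms, T = [1, -1] (x) [1, 1, -2] (x) [-1, -1, -2] + [1, 1] (x) [2, -1, -1] (x) [-2, 0, 2] + [2, -1] (x) [1, 1, 0] (x) [-2, -1, 1] (written with every a and b primitive with positive leading entry and the scale carried by c; CP decompositions are not unique, and this one is verified by expanding entrywise), so rank(T) ≤ 3.
These bounds meet, so rank(T) = 3.
Check entry T[0,2,0] = 4: (1)·(-2)·(-1) + (1)·(-1)·(-2) + (2)·(0)·(-2) = 4.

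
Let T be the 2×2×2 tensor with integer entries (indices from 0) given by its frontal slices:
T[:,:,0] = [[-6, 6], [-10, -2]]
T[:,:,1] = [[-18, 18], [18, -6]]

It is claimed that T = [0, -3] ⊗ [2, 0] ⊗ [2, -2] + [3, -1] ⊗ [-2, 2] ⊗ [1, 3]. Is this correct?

Yes

Reconstruct entrywise from the claimed factors. For example, T[0,0,1] = -18 and Σₗ aₗ[0]bₗ[0]cₗ[1] = (0)·(2)·(-2) + (3)·(-2)·(3) = -18; checking all 8 entries, every one matches. The claim holds.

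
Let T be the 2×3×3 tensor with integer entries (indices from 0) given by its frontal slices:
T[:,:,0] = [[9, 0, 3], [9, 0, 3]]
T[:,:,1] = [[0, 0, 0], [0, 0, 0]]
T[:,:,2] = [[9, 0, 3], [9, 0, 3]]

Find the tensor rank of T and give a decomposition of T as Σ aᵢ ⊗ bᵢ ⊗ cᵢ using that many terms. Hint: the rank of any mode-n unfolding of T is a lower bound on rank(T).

Lower bound: T ≠ 0 (e.g. T[0,0,0] = 9), so rank(T) ≥ 1.
Upper bound: if T = a ⊗ b ⊗ c then every fibre of T is a multiple of the corresponding factor, so read the factors off the fibres through the nonzero entry T[0,0,0] = 9.
The mode-1 fibre T[:,0,0] = [9, 9] gives a = (1, 1) (primitive direction); the mode-2 fibre T[0,:,0] = [9, 0, 3] gives b = (3, 0, 1); then c[k] = T[0,0,k] / (a[0]·b[0]) = [9, 0, 9] / 3 = (3, 0, 3).
Expanding (1, 1) ⊗ (3, 0, 1) ⊗ (3, 0, 3) reproduces all 18 entries of T, so T = (1, 1) ⊗ (3, 0, 1) ⊗ (3, 0, 3) and rank(T) ≤ 1.
These bounds meet, so rank(T) = 1.

rank(T) = 1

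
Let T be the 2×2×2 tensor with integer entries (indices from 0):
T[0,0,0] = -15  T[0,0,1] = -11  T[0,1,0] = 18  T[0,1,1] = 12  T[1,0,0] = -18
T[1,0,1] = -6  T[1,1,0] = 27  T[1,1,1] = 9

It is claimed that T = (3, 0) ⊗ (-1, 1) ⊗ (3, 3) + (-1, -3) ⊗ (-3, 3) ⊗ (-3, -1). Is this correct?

Reconstruct entry (0,0,0) from the claimed factors: Σₗ aₗ[0]bₗ[0]cₗ[0] = (3)·(-1)·(3) + (-1)·(-3)·(-3) = -18, but T[0,0,0] = -15. The claim is false.

No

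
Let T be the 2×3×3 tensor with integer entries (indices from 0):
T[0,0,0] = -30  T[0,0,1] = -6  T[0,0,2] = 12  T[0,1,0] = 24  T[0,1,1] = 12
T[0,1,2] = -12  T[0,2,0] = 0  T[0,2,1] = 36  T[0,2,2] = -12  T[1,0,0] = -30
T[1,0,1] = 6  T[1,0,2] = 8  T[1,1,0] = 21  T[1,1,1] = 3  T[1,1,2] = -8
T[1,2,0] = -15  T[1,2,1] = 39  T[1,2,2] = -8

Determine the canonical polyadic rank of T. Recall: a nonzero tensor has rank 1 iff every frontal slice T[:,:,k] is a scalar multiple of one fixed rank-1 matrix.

2

Lower bound: the mode-1 unfolding of T (rows indexed by i, columns by (j,k) = (0,0), (0,1), (0,2), (1,0), (1,1), (1,2), (2,0), (2,1), (2,2)) is [[-30, -6, 12, 24, 12, -12, 0, 36, -12], [-30, 6, 8, 21, 3, -8, -15, 39, -8]].
There the 2×2 minor on rows i ∈ {0, 1}, columns (j,k) ∈ {(0,0), (0,1)} is det [[-30, -6], [-30, 6]] = -360 ≠ 0, so this unfolding has rank ≥ 2; CP rank is at least every unfolding rank, so rank(T) ≥ 2. (Unfolding ranks only ever bound the CP rank from below — rank(T) can be strictly larger than all of them — so the matching upper bound has to come from an explicit 2-term decomposition.)
Upper bound — finding two terms. Write S_k = T[:,:,k] for the frontal slices: S₀ = [[-30, 24, 0], [-30, 21, -15]], S₁ = [[-6, 12, 36], [6, 3, 39]], S₂ = [[12, -12, -12], [8, -8, -8]].
If T = a₁ ∘ b₁ ∘ c₁ + a₂ ∘ b₂ ∘ c₂ then each S_k = c₁[k]·a₁b₁ᵀ + c₂[k]·a₂b₂ᵀ. S₀ and S₁ are linearly independent, so a₁b₁ᵀ and a₂b₂ᵀ must span the same plane of matrices: they are the rank-1 matrices of the form x·S₀ + y·S₁.
The 2×2 minor of x·S₀ + y·S₁ on rows {0,1}, columns {0,1} is 90·x² − 90·y² = 90·(x − y)(x + y), vanishing at (x:y) = (1:1) and (1:-1).
M₁ = S₀ + S₁ = [[-36, 36, 36], [-24, 24, 24]] = (-12)·(3, 2)(1, -1, -1)ᵀ and M₂ = S₀ − S₁ = [[-24, 12, -36], [-36, 18, -54]] = (-6)·(2, 3)(2, -1, 3)ᵀ, so take a₁ = (3, 2), b₁ = (1, -1, -1), a₂ = (2, 3), b₂ = (2, -1, 3).
Each slice is an integer combination of E₁ = a₁b₁ᵀ and E₂ = a₂b₂ᵀ: S₀ = −6·E₁ − 3·E₂, S₁ = −6·E₁ + 3·E₂, S₂ = 4·E₁; reading off coefficients, c₁ = (-6, -6, 4) and c₂ = (-3, 3, 0).
Hence T = (3, 2) ∘ (1, -1, -1) ∘ (-6, -6, 4) + (2, 3) ∘ (2, -1, 3) ∘ (-3, 3, 0), so rank(T) ≤ 2.
These bounds meet, so rank(T) = 2.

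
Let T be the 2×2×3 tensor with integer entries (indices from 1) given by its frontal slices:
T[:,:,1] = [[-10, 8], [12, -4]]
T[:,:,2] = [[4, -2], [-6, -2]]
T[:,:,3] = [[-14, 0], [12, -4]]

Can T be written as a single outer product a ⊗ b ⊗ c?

No

The mode-3 unfolding of T (rows indexed by k, columns by (i,j) = (1,1), (1,2), (2,1), (2,2)) is [[-10, 8, 12, -4], [4, -2, -6, -2], [-14, 0, 12, -4]].
There the 3×3 minor on rows k ∈ {1, 2, 3}, columns (i,j) ∈ {(1,1), (1,2), (2,1)} is det [[-10, 8, 12], [4, -2, -6], [-14, 0, 12]] = 192 ≠ 0, so this unfolding has rank ≥ 3; CP rank is at least every unfolding rank, so rank(T) ≥ 3.
In particular rank(T) ≥ 3 > 1, so T is not rank-1.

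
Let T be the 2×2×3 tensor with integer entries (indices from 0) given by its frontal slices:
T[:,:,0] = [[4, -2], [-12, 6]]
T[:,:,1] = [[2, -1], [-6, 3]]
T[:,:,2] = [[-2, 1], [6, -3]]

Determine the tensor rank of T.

1

Lower bound: T ≠ 0 (e.g. T[0,0,0] = 4), so rank(T) ≥ 1.
Upper bound: if T = a ⊗ b ⊗ c then every fibre of T is a multiple of the corresponding factor, so read the factors off the fibres through the nonzero entry T[0,0,0] = 4.
The mode-1 fibre T[:,0,0] = [4, -12] gives a = (1, -3) (primitive direction); the mode-2 fibre T[0,:,0] = [4, -2] gives b = (2, -1); then c[k] = T[0,0,k] / (a[0]·b[0]) = [4, 2, -2] / 2 = (2, 1, -1).
Expanding (1, -3) ⊗ (2, -1) ⊗ (2, 1, -1) reproduces all 12 entries of T, so T = (1, -3) ⊗ (2, -1) ⊗ (2, 1, -1) and rank(T) ≤ 1.
These bounds meet, so rank(T) = 1.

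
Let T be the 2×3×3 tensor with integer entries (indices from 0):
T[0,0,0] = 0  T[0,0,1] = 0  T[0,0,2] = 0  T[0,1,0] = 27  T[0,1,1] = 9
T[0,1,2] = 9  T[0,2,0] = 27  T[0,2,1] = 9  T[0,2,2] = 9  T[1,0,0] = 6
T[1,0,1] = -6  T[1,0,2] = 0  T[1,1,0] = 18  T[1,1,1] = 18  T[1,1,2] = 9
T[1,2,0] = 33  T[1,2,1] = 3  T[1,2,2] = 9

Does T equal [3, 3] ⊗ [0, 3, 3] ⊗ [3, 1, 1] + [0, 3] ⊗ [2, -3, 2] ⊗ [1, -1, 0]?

Reconstruct entrywise from the claimed factors. For example, T[0,2,0] = 27 and Σₗ aₗ[0]bₗ[2]cₗ[0] = (3)·(3)·(3) + (0)·(2)·(1) = 27; checking all 18 entries, every one matches. The claim holds.

Yes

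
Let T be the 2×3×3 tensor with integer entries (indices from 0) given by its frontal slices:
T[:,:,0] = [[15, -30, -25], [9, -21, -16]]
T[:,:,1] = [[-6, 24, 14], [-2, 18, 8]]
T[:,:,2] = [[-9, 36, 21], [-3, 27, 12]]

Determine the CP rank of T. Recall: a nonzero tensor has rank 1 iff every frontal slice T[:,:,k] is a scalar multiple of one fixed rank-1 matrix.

2

Lower bound: in the mode-3 unfolding of T (rows indexed by k, columns by (i,j)) the 2×2 minor on rows k ∈ {0, 1}, columns (i,j) ∈ {(0,0), (0,1)} is det [[15, -30], [-6, 24]] = 180 ≠ 0, so that unfolding has rank ≥ 2 and hence rank(T) ≥ 2 (CP rank is at least every unfolding rank, though it can be larger).
Upper bound: with S_k = T[:,:,k], the two rank-1 terms a₁b₁ᵀ, a₂b₂ᵀ are the rank-1 members of the pencil x·S₀ + y·S₁.
The 2×2 minor of x·S₀ + y·S₁ on rows {0,1}, columns {0,1} is −45·x² + 120·xy − 60·y² = (-15)·(3·x − 2·y)(x − 2·y), vanishing at (x:y) = (2:3) and (2:1).
M₁ = 2·S₀ + 3·S₁ = [[12, 12, -8], [12, 12, -8]] = 4·(1, 1)(3, 3, -2)ᵀ and M₂ = 2·S₀ + S₁ = [[24, -36, -36], [16, -24, -24]] = 4·(3, 2)(2, -3, -3)ᵀ, so take a₁ = (1, 1), b₁ = (3, 3, -2), a₂ = (3, 2), b₂ = (2, -3, -3).
Each slice is an integer combination of E₁ = a₁b₁ᵀ and E₂ = a₂b₂ᵀ: S₀ = −E₁ + 3·E₂, S₁ = 2·E₁ − 2·E₂, S₂ = 3·E₁ − 3·E₂; reading off coefficients, c₁ = (-1, 2, 3) and c₂ = (3, -2, -3).
Hence T = (1, 1) (x) (3, 3, -2) (x) (-1, 2, 3) + (3, 2) (x) (2, -3, -3) (x) (3, -2, -3), so rank(T) ≤ 2.
These bounds meet, so rank(T) = 2.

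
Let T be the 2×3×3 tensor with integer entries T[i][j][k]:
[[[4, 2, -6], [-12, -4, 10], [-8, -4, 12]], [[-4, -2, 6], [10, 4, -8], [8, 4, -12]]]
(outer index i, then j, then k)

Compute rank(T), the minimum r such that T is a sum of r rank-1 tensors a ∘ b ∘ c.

Lower bound: the mode-3 unfolding of T (rows indexed by k, columns by (i,j) = (0,0), (0,1), (0,2), (1,0), (1,1), (1,2)) is [[4, -12, -8, -4, 10, 8], [2, -4, -4, -2, 4, 4], [-6, 10, 12, 6, -8, -12]].
There the 3×3 minor on rows k ∈ {0, 1, 2}, columns (i,j) ∈ {(0,0), (0,1), (1,1)} is det [[4, -12, 10], [2, -4, 4], [-6, 10, -8]] = 24 ≠ 0, so this unfolding has rank ≥ 3; CP rank is at least every unfolding rank, so rank(T) ≥ 3. (Unfolding ranks only ever bound the CP rank from below — rank(T) can be strictly larger than all of them — so the matching upper bound has to come from an explicit 3-term decomposition.)
Upper bound: T is a sum of 3 rank-1 terms, T = [1, -1] ∘ [1, -2, -2] ∘ [4, 2, -4] + [1, -1] ∘ [1, 1, -2] ∘ [0, 0, -2] + [2, -1] ∘ [0, 1, 0] ∘ [-2, 0, 2] (written with every a and b primitive with positive leading entry and the scale carried by c; CP decompositions are not unique, and this one is verified by expanding entrywise), so rank(T) ≤ 3.
These bounds meet, so rank(T) = 3.
Check entry T[1,2,2] = -12: (-1)·(-2)·(-4) + (-1)·(-2)·(-2) + (-1)·(0)·(2) = -12.

3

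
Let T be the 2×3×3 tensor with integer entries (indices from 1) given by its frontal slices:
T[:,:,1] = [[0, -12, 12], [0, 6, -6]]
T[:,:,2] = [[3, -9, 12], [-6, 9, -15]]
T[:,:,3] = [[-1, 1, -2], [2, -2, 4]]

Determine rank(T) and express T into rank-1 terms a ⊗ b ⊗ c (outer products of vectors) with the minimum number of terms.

Lower bound: the mode-1 unfolding of T (rows indexed by i, columns by (j,k) = (1,1), (1,2), (1,3), (2,1), (2,2), (2,3), (3,1), (3,2), (3,3)) is [[0, 3, -1, -12, -9, 1, 12, 12, -2], [0, -6, 2, 6, 9, -2, -6, -15, 4]].
There the 2×2 minor on rows i ∈ {1, 2}, columns (j,k) ∈ {(1,2), (2,1)} is det [[3, -12], [-6, 6]] = -54 ≠ 0, so this unfolding has rank ≥ 2; CP rank is at least every unfolding rank, so rank(T) ≥ 2. (Unfolding ranks only ever bound the CP rank from below — rank(T) can be strictly larger than all of them — so the matching upper bound has to come from an explicit 2-term decomposition.)
Upper bound — finding two terms. Write S_k = T[:,:,k] for the frontal slices: S₁ = [[0, -12, 12], [0, 6, -6]], S₂ = [[3, -9, 12], [-6, 9, -15]], S₃ = [[-1, 1, -2], [2, -2, 4]].
If T = a₁ ⊗ b₁ ⊗ c₁ + a₂ ⊗ b₂ ⊗ c₂ then each S_k = c₁[k]·a₁b₁ᵀ + c₂[k]·a₂b₂ᵀ. S₁ and S₂ are linearly independent, so a₁b₁ᵀ and a₂b₂ᵀ must span the same plane of matrices: they are the rank-1 matrices of the form x·S₁ + y·S₂.
The 2×2 minor of x·S₁ + y·S₂ on rows {1,2}, columns {1,2} is −54·xy − 27·y² = (-27)·(y)(2·x + y), vanishing at (x:y) = (1:0) and (1:-2).
M₁ = S₁ = [[0, -12, 12], [0, 6, -6]] = (-6)·[2, -1][0, 1, -1]ᵀ and M₂ = S₁ − 2·S₂ = [[-6, 6, -12], [12, -12, 24]] = (-6)·[1, -2][1, -1, 2]ᵀ, so take a₁ = [2, -1], b₁ = [0, 1, -1], a₂ = [1, -2], b₂ = [1, -1, 2].
Each slice is an integer combination of E₁ = a₁b₁ᵀ and E₂ = a₂b₂ᵀ: S₁ = −6·E₁, S₂ = −3·E₁ + 3·E₂, S₃ = −E₂; reading off coefficients, c₁ = [-6, -3, 0] and c₂ = [0, 3, -1].
Hence T = [2, -1] ⊗ [0, 1, -1] ⊗ [-6, -3, 0] + [1, -2] ⊗ [1, -1, 2] ⊗ [0, 3, -1], so rank(T) ≤ 2.
These bounds meet, so rank(T) = 2.

rank(T) = 2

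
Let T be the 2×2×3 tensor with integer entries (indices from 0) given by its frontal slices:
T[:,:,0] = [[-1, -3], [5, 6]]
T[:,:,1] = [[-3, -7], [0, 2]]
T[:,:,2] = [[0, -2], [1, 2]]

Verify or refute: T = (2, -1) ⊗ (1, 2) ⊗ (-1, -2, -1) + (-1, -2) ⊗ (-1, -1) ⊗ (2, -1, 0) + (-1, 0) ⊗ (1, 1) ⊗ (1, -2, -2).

Yes

Reconstruct entrywise from the claimed factors. For example, T[0,0,0] = -1 and Σₗ aₗ[0]bₗ[0]cₗ[0] = (2)·(1)·(-1) + (-1)·(-1)·(2) + (-1)·(1)·(1) = -1; checking all 12 entries, every one matches. The claim holds.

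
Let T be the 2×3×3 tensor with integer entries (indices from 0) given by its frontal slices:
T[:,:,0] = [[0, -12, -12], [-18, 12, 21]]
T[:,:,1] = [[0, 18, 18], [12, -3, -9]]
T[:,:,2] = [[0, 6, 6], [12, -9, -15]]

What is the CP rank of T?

Lower bound: the mode-2 unfolding of T (rows indexed by j, columns by (i,k) = (0,0), (0,1), (0,2), (1,0), (1,1), (1,2)) is [[0, 0, 0, -18, 12, 12], [-12, 18, 6, 12, -3, -9], [-12, 18, 6, 21, -9, -15]].
There the 2×2 minor on rows j ∈ {0, 1}, columns (i,k) ∈ {(0,0), (1,0)} is det [[0, -18], [-12, 12]] = -216 ≠ 0, so this unfolding has rank ≥ 2; CP rank is at least every unfolding rank, so rank(T) ≥ 2. (Flattening ranks never certify an upper bound on CP rank; for that we must actually write T with 2 rank-1 terms.)
Upper bound — finding two terms. Write S_k = T[:,:,k] for the frontal slices: S₀ = [[0, -12, -12], [-18, 12, 21]], S₁ = [[0, 18, 18], [12, -3, -9]], S₂ = [[0, 6, 6], [12, -9, -15]].
If T = a₁ (x) b₁ (x) c₁ + a₂ (x) b₂ (x) c₂ then each S_k = c₁[k]·a₁b₁ᵀ + c₂[k]·a₂b₂ᵀ. S₀ and S₁ are linearly independent, so a₁b₁ᵀ and a₂b₂ᵀ must span the same plane of matrices: they are the rank-1 matrices of the form x·S₀ + y·S₁.
The 2×2 minor of x·S₀ + y·S₁ on rows {0,1}, columns {0,1} is −216·x² + 468·xy − 216·y² = (-36)·(2·x − 3·y)(3·x − 2·y), vanishing at (x:y) = (3:2) and (2:3).
M₁ = 3·S₀ + 2·S₁ = [[0, 0, 0], [-30, 30, 45]] = (-15)·[0, 1][2, -2, -3]ᵀ and M₂ = 2·S₀ + 3·S₁ = [[0, 30, 30], [0, 15, 15]] = 15·[2, 1][0, 1, 1]ᵀ, so take a₁ = [0, 1], b₁ = [2, -2, -3], a₂ = [2, 1], b₂ = [0, 1, 1].
Each slice is an integer combination of E₁ = a₁b₁ᵀ and E₂ = a₂b₂ᵀ: S₀ = −9·E₁ − 6·E₂, S₁ = 6·E₁ + 9·E₂, S₂ = 6·E₁ + 3·E₂; reading off coefficients, c₁ = [-9, 6, 6] and c₂ = [-6, 9, 3].
Hence T = [0, 1] (x) [2, -2, -3] (x) [-9, 6, 6] + [2, 1] (x) [0, 1, 1] (x) [-6, 9, 3], so rank(T) ≤ 2.
These bounds meet, so rank(T) = 2.

2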